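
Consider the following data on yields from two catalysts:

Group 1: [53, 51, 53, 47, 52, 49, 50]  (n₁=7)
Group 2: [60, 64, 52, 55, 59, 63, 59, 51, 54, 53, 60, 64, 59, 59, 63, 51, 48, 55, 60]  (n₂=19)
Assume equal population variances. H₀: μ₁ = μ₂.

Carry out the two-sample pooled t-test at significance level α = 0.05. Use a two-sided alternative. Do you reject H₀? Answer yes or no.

reject H₀: yes

x̄₁=50.714, s₁=2.215, n₁=7
x̄₂=57.316, s₂=4.843, n₂=19
s_p² = [6·2.215² + 18·4.843²]/24 = 18.8139
SE = √(s_p²·(1/7+1/19)) = 1.9178
t = (50.714−57.316)/1.9178 = -3.4423
df = 24
p-value (two-sided) = 0.00212
At α=0.05: p < α → reject H₀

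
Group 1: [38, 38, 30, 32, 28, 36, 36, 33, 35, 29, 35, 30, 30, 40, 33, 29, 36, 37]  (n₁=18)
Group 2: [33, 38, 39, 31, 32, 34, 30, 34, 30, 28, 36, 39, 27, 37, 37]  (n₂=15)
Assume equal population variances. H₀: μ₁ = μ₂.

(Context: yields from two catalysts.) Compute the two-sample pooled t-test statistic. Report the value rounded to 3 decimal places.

x̄₁=33.611, s₁=3.664, n₁=18
x̄₂=33.667, s₂=3.940, n₂=15
s_p² = [17·3.664² + 14·3.940²]/31 = 14.3746
SE = √(s_p²·(1/18+1/15)) = 1.3255
t = (33.611−33.667)/1.3255 = -0.0419
df = 31

test statistic = -0.042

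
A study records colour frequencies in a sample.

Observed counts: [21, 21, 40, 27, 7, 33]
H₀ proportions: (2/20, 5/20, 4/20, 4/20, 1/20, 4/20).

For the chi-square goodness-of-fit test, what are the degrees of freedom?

df = k − 1 = 6 − 1 = 5

degrees of freedom = 5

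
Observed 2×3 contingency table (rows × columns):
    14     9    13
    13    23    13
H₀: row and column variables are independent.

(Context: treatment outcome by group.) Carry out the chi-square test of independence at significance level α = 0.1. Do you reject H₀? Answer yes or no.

Row totals [36, 49], col totals [27, 32, 26], n=85
χ² = (14−11.44)²/11.44 + (9−13.55)²/13.55 + (13−11.01)²/11.01 + (13−15.56)²/15.56 + (23−18.45)²/18.45 + (13−14.99)²/14.99 = 4.2738
df = 2
p-value (upper-tail) = 0.11802
At α=0.1: p ≥ α → fail to reject H₀

reject H₀: no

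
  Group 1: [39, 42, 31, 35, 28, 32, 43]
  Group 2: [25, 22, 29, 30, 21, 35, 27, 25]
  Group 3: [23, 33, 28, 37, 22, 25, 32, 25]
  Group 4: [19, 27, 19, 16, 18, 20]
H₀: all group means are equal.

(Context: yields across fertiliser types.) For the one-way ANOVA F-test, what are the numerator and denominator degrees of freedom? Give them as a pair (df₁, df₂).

k = 4 groups, N = 29 total
df = (k−1, N−k) = (4−1, 29−4) = (3, 25)

degrees of freedom = [3, 25]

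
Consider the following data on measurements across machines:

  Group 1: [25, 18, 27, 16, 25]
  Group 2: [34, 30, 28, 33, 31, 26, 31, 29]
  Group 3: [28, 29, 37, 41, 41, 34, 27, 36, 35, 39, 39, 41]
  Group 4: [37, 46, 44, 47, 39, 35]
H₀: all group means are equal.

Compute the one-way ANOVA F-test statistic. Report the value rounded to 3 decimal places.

test statistic = 18.363

Group means [22.20, 30.25, 35.58, 41.33], grand mean 33.161
SSB = Σnᵢ(x̄ᵢ−x̄)² = 1139.644; SSW = ΣΣ(x−x̄ᵢ)² = 558.550
MSB = 1139.644/3 = 379.8812; MSW = 558.550/27 = 20.6870
F = MSB/MSW = 18.3632
df = (3, 27)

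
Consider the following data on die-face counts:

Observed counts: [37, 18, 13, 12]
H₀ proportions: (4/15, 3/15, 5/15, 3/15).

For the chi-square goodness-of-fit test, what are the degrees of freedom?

degrees of freedom = 3

df = k − 1 = 4 − 1 = 3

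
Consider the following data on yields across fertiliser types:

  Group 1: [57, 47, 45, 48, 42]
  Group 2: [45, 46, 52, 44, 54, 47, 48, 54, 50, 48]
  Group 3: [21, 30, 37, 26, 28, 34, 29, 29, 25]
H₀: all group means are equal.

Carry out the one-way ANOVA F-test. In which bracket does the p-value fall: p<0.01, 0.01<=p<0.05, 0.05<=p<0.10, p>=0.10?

Group means [47.80, 48.80, 28.78], grand mean 41.083
SSB = Σnᵢ(x̄ᵢ−x̄)² = 2183.878; SSW = ΣΣ(x−x̄ᵢ)² = 421.956
MSB = 2183.878/2 = 1091.9389; MSW = 421.956/21 = 20.0931
F = MSB/MSW = 54.3439
df = (2, 21)
p-value (upper-tail) = 0.00000
→ bracket: p<0.01

p-value bracket: p<0.01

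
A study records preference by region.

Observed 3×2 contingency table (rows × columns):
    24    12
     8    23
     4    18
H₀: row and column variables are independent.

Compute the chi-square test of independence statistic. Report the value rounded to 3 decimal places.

test statistic = 17.561

Row totals [36, 31, 22], col totals [36, 53], n=89
χ² = (24−14.56)²/14.56 + (12−21.44)²/21.44 + (8−12.54)²/12.54 + (23−18.46)²/18.46 + (4−8.90)²/8.90 + (18−13.10)²/13.10 = 17.5607
df = 2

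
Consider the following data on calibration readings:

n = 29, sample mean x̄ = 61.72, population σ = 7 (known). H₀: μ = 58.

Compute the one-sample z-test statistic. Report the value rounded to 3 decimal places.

SE = σ/√n = 7/√29 = 1.2999
z = (x̄−μ₀)/SE = (61.72−58)/1.2999 = 2.8618

test statistic = 2.862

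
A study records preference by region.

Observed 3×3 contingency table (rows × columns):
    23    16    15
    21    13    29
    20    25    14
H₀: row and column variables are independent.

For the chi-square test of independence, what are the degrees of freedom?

degrees of freedom = 4

df = (r−1)(c−1) = (3−1)·(3−1) = 4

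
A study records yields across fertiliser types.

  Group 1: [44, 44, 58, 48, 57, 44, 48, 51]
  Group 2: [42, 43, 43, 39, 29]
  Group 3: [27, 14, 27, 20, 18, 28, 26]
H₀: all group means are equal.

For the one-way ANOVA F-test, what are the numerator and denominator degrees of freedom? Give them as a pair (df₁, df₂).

k = 3 groups, N = 20 total
df = (k−1, N−k) = (3−1, 20−3) = (2, 17)

degrees of freedom = [2, 17]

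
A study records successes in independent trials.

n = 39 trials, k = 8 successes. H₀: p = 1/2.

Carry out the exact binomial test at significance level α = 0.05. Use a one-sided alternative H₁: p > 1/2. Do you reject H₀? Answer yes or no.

Exact binomial: n=39, k=8, p₀=1/2=0.5000
P(X≥8) from Σ C(n,i)·p₀^i·(1−p₀)^(n−i)
p-value (one-sided, H₁ greater) = 0.99996
At α=0.05: p ≥ α → fail to reject H₀

reject H₀: no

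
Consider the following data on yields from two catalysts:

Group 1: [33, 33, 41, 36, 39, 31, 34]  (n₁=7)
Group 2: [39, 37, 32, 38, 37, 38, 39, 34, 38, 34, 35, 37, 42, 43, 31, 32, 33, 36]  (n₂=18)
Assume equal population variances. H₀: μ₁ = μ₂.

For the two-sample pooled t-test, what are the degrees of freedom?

degrees of freedom = 23

df = n₁ + n₂ − 2 = 7 + 18 − 2 = 23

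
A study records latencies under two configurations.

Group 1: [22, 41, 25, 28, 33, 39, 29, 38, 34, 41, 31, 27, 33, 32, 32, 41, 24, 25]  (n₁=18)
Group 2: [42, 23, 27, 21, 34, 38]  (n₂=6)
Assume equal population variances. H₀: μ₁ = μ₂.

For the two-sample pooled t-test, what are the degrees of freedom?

degrees of freedom = 22

df = n₁ + n₂ − 2 = 18 + 6 − 2 = 22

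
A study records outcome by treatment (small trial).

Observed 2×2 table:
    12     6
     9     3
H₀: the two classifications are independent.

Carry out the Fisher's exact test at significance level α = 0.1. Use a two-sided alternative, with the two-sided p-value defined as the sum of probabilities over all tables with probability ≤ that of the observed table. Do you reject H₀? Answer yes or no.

Margins: r₁=18, r₂=12, c₁=21, c₂=9, n=30
p_obs = C(18,12)·C(12,9)/C(30,21); sum pmf over tables with pmf ≤ p_obs
p-value (two-sided) = 0.70356
At α=0.1: p ≥ α → fail to reject H₀

reject H₀: no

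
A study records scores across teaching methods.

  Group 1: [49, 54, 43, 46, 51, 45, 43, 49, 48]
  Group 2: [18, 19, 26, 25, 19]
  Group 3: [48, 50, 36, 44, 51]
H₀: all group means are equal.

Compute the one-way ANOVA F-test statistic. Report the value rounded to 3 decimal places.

test statistic = 61.382

Group means [47.56, 21.40, 45.80], grand mean 40.211
SSB = Σnᵢ(x̄ᵢ−x̄)² = 2410.936; SSW = ΣΣ(x−x̄ᵢ)² = 314.222
MSB = 2410.936/2 = 1205.4678; MSW = 314.222/16 = 19.6389
F = MSB/MSW = 61.3817
df = (2, 16)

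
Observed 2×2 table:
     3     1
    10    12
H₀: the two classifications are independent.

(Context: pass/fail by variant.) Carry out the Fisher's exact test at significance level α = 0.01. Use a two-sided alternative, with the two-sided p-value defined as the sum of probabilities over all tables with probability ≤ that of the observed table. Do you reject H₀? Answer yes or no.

Margins: r₁=4, r₂=22, c₁=13, c₂=13, n=26
p_obs = C(4,3)·C(22,10)/C(26,13); sum pmf over tables with pmf ≤ p_obs
p-value (two-sided) = 0.59304
At α=0.01: p ≥ α → fail to reject H₀

reject H₀: no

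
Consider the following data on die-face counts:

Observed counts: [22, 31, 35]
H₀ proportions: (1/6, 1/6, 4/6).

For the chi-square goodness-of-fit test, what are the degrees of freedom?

degrees of freedom = 2

df = k − 1 = 3 − 1 = 2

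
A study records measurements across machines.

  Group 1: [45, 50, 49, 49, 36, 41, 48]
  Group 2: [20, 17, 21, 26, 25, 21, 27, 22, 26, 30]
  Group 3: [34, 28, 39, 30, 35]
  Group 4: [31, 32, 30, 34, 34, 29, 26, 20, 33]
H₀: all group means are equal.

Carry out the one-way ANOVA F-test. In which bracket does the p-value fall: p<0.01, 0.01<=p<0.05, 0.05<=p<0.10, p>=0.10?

Group means [45.43, 23.50, 33.20, 29.89], grand mean 31.871
SSB = Σnᵢ(x̄ᵢ−x̄)² = 2031.581; SSW = ΣΣ(x−x̄ᵢ)² = 537.903
MSB = 2031.581/3 = 677.1936; MSW = 537.903/27 = 19.9223
F = MSB/MSW = 33.9917
df = (3, 27)
p-value (upper-tail) = 0.00000
→ bracket: p<0.01

p-value bracket: p<0.01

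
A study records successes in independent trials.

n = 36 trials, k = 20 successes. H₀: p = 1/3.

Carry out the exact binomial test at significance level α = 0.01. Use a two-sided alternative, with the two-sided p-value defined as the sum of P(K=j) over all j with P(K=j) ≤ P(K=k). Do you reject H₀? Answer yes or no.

Exact binomial: n=36, k=20, p₀=1/3=0.3333
P(X=j) = C(n,j)·p₀^j·(1−p₀)^(n−j); p = Σ P(X=j) over j with P(X=j) ≤ P(X=20)
p-value (two-sided) = 0.00717
At α=0.01: p < α → reject H₀

reject H₀: yes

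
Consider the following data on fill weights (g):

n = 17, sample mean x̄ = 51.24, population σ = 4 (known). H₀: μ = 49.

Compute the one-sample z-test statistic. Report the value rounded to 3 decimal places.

test statistic = 2.309

SE = σ/√n = 4/√17 = 0.9701
z = (x̄−μ₀)/SE = (51.24−49)/0.9701 = 2.3089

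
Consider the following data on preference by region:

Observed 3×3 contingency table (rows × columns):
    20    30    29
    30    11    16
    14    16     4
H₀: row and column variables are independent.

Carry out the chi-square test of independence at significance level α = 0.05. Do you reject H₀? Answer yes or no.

Row totals [79, 57, 34], col totals [64, 57, 49], n=170
χ² = (20−29.74)²/29.74 + (30−26.49)²/26.49 + (29−22.77)²/22.77 + (30−21.46)²/21.46 + (11−19.11)²/19.11 + (16−16.43)²/16.43 + (14−12.80)²/12.80 + (16−11.40)²/11.40 + (4−9.80)²/9.80 = 17.6154
df = 4
p-value (upper-tail) = 0.00147
At α=0.05: p < α → reject H₀

reject H₀: yes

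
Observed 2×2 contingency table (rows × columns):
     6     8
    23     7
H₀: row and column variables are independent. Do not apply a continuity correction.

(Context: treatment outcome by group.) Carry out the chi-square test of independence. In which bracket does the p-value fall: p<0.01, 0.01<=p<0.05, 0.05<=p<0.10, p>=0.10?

p-value bracket: 0.01<=p<0.05

Row totals [14, 30], col totals [29, 15], n=44
χ² = (6−9.23)²/9.23 + (8−4.77)²/4.77 + (23−19.77)²/19.77 + (7−10.23)²/10.23 = 4.8561
df = 1
p-value (upper-tail) = 0.02755
→ bracket: 0.01<=p<0.05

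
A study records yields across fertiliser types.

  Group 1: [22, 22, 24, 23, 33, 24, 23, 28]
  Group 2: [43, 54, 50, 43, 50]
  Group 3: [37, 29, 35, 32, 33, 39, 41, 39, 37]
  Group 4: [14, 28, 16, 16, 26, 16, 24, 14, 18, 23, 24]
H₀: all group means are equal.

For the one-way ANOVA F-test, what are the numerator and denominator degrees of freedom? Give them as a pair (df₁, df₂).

k = 4 groups, N = 33 total
df = (k−1, N−k) = (4−1, 33−4) = (3, 29)

degrees of freedom = [3, 29]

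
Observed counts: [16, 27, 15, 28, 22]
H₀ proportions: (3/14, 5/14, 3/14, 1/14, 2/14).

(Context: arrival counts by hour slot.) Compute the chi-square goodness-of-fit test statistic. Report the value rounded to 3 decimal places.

test statistic = 64.684

n = 108; E_i = n·p_i = [23.14, 38.57, 23.14, 7.71, 15.43]
χ² = (16−23.14)²/23.14 + (27−38.57)²/38.57 + (15−23.14)²/23.14 + (28−7.71)²/7.71 + (22−15.43)²/15.43 = 64.6840
df = 4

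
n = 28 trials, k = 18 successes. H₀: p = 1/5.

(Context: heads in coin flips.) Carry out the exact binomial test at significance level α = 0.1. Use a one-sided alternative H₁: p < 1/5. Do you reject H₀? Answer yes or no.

Exact binomial: n=28, k=18, p₀=1/5=0.2000
P(X≤18) from Σ C(n,i)·p₀^i·(1−p₀)^(n−i)
p-value (one-sided, H₁ less) = 1.00000
At α=0.1: p ≥ α → fail to reject H₀

reject H₀: no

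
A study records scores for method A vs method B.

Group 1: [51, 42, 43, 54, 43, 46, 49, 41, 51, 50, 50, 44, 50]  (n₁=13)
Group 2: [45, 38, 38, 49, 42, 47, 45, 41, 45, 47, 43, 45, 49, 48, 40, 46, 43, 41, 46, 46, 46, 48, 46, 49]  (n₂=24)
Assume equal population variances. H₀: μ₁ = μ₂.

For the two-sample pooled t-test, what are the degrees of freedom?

degrees of freedom = 35

df = n₁ + n₂ − 2 = 13 + 24 − 2 = 35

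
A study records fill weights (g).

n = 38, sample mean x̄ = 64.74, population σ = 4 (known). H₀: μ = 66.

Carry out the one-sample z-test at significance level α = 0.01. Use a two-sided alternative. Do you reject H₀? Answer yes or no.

SE = σ/√n = 4/√38 = 0.6489
z = (x̄−μ₀)/SE = (64.74−66)/0.6489 = -1.9418
p-value (two-sided) = 0.05216
At α=0.01: p ≥ α → fail to reject H₀

reject H₀: no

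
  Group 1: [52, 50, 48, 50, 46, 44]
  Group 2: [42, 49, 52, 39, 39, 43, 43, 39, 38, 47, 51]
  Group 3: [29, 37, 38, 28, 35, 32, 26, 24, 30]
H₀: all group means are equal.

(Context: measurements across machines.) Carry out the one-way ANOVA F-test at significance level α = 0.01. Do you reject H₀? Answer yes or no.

reject H₀: yes

Group means [48.33, 43.82, 31.00], grand mean 40.423
SSB = Σnᵢ(x̄ᵢ−x̄)² = 1301.376; SSW = ΣΣ(x−x̄ᵢ)² = 496.970
MSB = 1301.376/2 = 650.6882; MSW = 496.970/23 = 21.6074
F = MSB/MSW = 30.1142
df = (2, 23)
p-value (upper-tail) = 0.00000
At α=0.01: p < α → reject H₀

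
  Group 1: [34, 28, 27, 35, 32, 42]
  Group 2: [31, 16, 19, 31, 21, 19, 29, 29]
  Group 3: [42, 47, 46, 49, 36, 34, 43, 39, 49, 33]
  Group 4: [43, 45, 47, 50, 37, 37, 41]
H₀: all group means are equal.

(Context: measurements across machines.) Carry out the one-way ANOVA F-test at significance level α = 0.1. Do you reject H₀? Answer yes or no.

Group means [33.00, 24.38, 41.80, 42.86], grand mean 35.839
SSB = Σnᵢ(x̄ᵢ−x̄)² = 1799.861; SSW = ΣΣ(x−x̄ᵢ)² = 892.332
MSB = 1799.861/3 = 599.9538; MSW = 892.332/27 = 33.0493
F = MSB/MSW = 18.1533
df = (3, 27)
p-value (upper-tail) = 0.00000
At α=0.1: p < α → reject H₀

reject H₀: yes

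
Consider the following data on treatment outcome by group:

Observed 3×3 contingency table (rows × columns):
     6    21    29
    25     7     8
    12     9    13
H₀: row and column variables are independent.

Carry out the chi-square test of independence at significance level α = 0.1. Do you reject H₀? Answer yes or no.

Row totals [56, 40, 34], col totals [43, 37, 50], n=130
χ² = (6−18.52)²/18.52 + (21−15.94)²/15.94 + (29−21.54)²/21.54 + (25−13.23)²/13.23 + (7−11.38)²/11.38 + (8−15.38)²/15.38 + (12−11.25)²/11.25 + (9−9.68)²/9.68 + (13−13.08)²/13.08 = 28.4596
df = 4
p-value (upper-tail) = 0.00001
At α=0.1: p < α → reject H₀

reject H₀: yes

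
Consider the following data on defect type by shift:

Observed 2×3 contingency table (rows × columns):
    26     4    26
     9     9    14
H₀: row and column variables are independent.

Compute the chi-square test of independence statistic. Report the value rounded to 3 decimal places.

test statistic = 7.816

Row totals [56, 32], col totals [35, 13, 40], n=88
χ² = (26−22.27)²/22.27 + (4−8.27)²/8.27 + (26−25.45)²/25.45 + (9−12.73)²/12.73 + (9−4.73)²/4.73 + (14−14.55)²/14.55 = 7.8161
df = 2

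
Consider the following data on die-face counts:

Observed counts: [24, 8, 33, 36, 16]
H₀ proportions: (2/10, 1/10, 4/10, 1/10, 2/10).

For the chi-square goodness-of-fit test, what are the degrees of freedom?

df = k − 1 = 5 − 1 = 4

degrees of freedom = 4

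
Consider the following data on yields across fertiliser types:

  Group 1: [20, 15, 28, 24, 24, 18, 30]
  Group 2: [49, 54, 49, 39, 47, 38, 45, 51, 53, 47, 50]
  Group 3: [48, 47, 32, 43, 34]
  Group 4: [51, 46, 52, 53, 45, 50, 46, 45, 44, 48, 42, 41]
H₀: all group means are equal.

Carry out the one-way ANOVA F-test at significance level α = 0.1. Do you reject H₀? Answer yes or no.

reject H₀: yes

Group means [22.71, 47.45, 40.80, 46.92], grand mean 41.371
SSB = Σnᵢ(x̄ᵢ−x̄)² = 3214.299; SSW = ΣΣ(x−x̄ᵢ)² = 823.873
MSB = 3214.299/3 = 1071.4330; MSW = 823.873/31 = 26.5765
F = MSB/MSW = 40.3150
df = (3, 31)
p-value (upper-tail) = 0.00000
At α=0.1: p < α → reject H₀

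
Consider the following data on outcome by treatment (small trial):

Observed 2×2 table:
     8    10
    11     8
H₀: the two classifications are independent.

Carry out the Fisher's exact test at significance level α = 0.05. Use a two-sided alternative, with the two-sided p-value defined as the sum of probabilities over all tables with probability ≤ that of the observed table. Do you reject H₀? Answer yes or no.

reject H₀: no

Margins: r₁=18, r₂=19, c₁=19, c₂=18, n=37
p_obs = C(18,8)·C(19,11)/C(37,19); sum pmf over tables with pmf ≤ p_obs
p-value (two-sided) = 0.51712
At α=0.05: p ≥ α → fail to reject H₀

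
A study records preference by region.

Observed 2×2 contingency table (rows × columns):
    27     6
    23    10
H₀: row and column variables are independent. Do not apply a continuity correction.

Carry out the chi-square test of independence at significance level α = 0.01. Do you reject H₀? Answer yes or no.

Row totals [33, 33], col totals [50, 16], n=66
χ² = (27−25.00)²/25.00 + (6−8.00)²/8.00 + (23−25.00)²/25.00 + (10−8.00)²/8.00 = 1.3200
df = 1
p-value (upper-tail) = 0.25059
At α=0.01: p ≥ α → fail to reject H₀

reject H₀: no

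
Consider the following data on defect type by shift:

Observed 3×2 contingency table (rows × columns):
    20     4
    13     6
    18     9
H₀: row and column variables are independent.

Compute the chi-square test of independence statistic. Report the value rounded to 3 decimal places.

Row totals [24, 19, 27], col totals [51, 19], n=70
χ² = (20−17.49)²/17.49 + (4−6.51)²/6.51 + (13−13.84)²/13.84 + (6−5.16)²/5.16 + (18−19.67)²/19.67 + (9−7.33)²/7.33 = 2.0442
df = 2

test statistic = 2.044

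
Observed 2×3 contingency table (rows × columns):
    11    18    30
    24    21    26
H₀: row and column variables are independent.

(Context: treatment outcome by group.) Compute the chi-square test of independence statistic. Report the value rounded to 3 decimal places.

test statistic = 4.274

Row totals [59, 71], col totals [35, 39, 56], n=130
χ² = (11−15.88)²/15.88 + (18−17.70)²/17.70 + (30−25.42)²/25.42 + (24−19.12)²/19.12 + (21−21.30)²/21.30 + (26−30.58)²/30.58 = 4.2738
df = 2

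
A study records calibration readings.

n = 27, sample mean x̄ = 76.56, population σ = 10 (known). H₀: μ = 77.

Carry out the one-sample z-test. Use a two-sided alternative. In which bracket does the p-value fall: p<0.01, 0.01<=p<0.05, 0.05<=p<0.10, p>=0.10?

SE = σ/√n = 10/√27 = 1.9245
z = (x̄−μ₀)/SE = (76.56−77)/1.9245 = -0.2286
p-value (two-sided) = 0.81916
→ bracket: p>=0.10

p-value bracket: p>=0.10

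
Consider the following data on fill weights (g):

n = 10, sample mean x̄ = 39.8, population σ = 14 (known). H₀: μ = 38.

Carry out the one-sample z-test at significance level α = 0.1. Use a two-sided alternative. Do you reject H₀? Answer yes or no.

SE = σ/√n = 14/√10 = 4.4272
z = (x̄−μ₀)/SE = (39.8−38)/4.4272 = 0.4066
p-value (two-sided) = 0.68432
At α=0.1: p ≥ α → fail to reject H₀

reject H₀: no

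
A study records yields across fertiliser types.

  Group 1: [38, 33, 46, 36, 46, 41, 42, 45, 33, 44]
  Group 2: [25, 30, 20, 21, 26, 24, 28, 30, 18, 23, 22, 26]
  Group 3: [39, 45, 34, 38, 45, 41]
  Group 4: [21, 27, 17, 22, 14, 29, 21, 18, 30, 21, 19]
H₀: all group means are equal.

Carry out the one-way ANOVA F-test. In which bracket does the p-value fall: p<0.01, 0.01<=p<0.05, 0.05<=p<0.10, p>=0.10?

Group means [40.40, 24.42, 40.33, 21.73], grand mean 30.205
SSB = Σnᵢ(x̄ᵢ−x̄)² = 2847.527; SSW = ΣΣ(x−x̄ᵢ)² = 740.832
MSB = 2847.527/3 = 949.1757; MSW = 740.832/35 = 21.1666
F = MSB/MSW = 44.8430
df = (3, 35)
p-value (upper-tail) = 0.00000
→ bracket: p<0.01

p-value bracket: p<0.01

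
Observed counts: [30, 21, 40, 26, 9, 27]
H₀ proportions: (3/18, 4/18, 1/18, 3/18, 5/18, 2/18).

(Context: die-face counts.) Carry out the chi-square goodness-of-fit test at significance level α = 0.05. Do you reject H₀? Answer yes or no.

reject H₀: yes

n = 153; E_i = n·p_i = [25.50, 34.00, 8.50, 25.50, 42.50, 17.00]
χ² = (30−25.50)²/25.50 + (21−34.00)²/34.00 + (40−8.50)²/8.50 + (26−25.50)²/25.50 + (9−42.50)²/42.50 + (27−17.00)²/17.00 = 154.7980
df = 5
p-value (upper-tail) = 0.00000
At α=0.05: p < α → reject H₀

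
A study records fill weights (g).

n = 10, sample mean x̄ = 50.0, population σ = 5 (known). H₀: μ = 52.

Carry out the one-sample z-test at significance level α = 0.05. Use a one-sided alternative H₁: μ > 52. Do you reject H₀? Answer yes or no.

SE = σ/√n = 5/√10 = 1.5811
z = (x̄−μ₀)/SE = (50.0−52)/1.5811 = -1.2649
p-value (one-sided, H₁ greater) = 0.89705
At α=0.05: p ≥ α → fail to reject H₀

reject H₀: no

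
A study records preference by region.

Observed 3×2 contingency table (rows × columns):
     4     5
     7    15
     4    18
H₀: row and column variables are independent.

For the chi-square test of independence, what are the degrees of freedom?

degrees of freedom = 2

df = (r−1)(c−1) = (3−1)·(2−1) = 2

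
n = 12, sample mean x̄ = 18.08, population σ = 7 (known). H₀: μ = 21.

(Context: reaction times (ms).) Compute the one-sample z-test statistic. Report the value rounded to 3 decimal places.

test statistic = -1.445

SE = σ/√n = 7/√12 = 2.0207
z = (x̄−μ₀)/SE = (18.08−21)/2.0207 = -1.4450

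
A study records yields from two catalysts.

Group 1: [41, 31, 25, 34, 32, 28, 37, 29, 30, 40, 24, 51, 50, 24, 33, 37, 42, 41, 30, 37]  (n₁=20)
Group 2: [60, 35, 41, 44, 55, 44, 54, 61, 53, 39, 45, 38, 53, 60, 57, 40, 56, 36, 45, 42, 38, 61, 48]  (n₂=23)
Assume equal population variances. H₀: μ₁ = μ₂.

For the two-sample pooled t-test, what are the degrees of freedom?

degrees of freedom = 41

df = n₁ + n₂ − 2 = 20 + 23 − 2 = 41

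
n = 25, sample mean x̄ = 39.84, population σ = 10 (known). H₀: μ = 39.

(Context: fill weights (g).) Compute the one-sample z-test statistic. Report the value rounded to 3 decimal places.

test statistic = 0.420

SE = σ/√n = 10/√25 = 2.0000
z = (x̄−μ₀)/SE = (39.84−39)/2.0000 = 0.4200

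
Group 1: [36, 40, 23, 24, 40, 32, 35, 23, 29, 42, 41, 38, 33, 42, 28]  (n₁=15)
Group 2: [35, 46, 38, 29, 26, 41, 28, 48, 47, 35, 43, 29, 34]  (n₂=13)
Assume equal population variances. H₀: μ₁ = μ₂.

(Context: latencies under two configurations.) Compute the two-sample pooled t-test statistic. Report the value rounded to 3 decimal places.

test statistic = -1.128

x̄₁=33.733, s₁=6.954, n₁=15
x̄₂=36.846, s₂=7.647, n₂=13
s_p² = [14·6.954² + 12·7.647²]/26 = 53.0241
SE = √(s_p²·(1/15+1/13)) = 2.7593
t = (33.733−36.846)/2.7593 = -1.1281
df = 26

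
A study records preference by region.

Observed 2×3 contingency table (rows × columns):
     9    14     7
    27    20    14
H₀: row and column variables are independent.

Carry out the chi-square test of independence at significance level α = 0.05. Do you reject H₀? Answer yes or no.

reject H₀: no

Row totals [30, 61], col totals [36, 34, 21], n=91
χ² = (9−11.87)²/11.87 + (14−11.21)²/11.21 + (7−6.92)²/6.92 + (27−24.13)²/24.13 + (20−22.79)²/22.79 + (14−14.08)²/14.08 = 2.0722
df = 2
p-value (upper-tail) = 0.35484
At α=0.05: p ≥ α → fail to reject H₀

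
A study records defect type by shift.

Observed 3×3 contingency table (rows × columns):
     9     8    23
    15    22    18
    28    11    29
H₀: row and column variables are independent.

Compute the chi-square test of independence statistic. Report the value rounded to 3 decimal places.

test statistic = 14.044

Row totals [40, 55, 68], col totals [52, 41, 70], n=163
χ² = (9−12.76)²/12.76 + (8−10.06)²/10.06 + (23−17.18)²/17.18 + (15−17.55)²/17.55 + (22−13.83)²/13.83 + (18−23.62)²/23.62 + (28−21.69)²/21.69 + (11−17.10)²/17.10 + (29−29.20)²/29.20 = 14.0436
df = 4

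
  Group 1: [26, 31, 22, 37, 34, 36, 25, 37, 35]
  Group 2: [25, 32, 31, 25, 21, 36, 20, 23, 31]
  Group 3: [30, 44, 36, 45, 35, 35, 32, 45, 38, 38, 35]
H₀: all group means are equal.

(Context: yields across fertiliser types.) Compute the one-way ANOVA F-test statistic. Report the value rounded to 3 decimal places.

Group means [31.44, 27.11, 37.55], grand mean 32.414
SSB = Σnᵢ(x̄ᵢ−x̄)² = 551.196; SSW = ΣΣ(x−x̄ᵢ)² = 771.838
MSB = 551.196/2 = 275.5980; MSW = 771.838/26 = 29.6861
F = MSB/MSW = 9.2837
df = (2, 26)

test statistic = 9.284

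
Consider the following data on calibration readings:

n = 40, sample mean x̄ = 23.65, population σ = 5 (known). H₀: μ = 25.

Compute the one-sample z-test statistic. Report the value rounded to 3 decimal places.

SE = σ/√n = 5/√40 = 0.7906
z = (x̄−μ₀)/SE = (23.65−25)/0.7906 = -1.7076

test statistic = -1.708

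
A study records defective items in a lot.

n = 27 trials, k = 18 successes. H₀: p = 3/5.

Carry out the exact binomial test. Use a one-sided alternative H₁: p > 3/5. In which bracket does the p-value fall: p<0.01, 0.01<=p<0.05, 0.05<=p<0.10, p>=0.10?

Exact binomial: n=27, k=18, p₀=3/5=0.6000
P(X≥18) from Σ C(n,i)·p₀^i·(1−p₀)^(n−i)
p-value (one-sided, H₁ greater) = 0.30873
→ bracket: p>=0.10

p-value bracket: p>=0.10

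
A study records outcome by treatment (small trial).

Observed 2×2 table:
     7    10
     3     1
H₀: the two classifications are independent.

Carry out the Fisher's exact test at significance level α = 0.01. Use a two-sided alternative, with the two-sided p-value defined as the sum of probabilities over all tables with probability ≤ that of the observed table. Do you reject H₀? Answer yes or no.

reject H₀: no

Margins: r₁=17, r₂=4, c₁=10, c₂=11, n=21
p_obs = C(17,7)·C(4,3)/C(21,10); sum pmf over tables with pmf ≤ p_obs
p-value (two-sided) = 0.31078
At α=0.01: p ≥ α → fail to reject H₀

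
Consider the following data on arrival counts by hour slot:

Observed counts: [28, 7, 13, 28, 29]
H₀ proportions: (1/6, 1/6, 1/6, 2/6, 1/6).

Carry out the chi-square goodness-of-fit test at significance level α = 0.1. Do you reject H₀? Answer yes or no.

reject H₀: yes

n = 105; E_i = n·p_i = [17.50, 17.50, 17.50, 35.00, 17.50]
χ² = (28−17.50)²/17.50 + (7−17.50)²/17.50 + (13−17.50)²/17.50 + (28−35.00)²/35.00 + (29−17.50)²/17.50 = 22.7143
df = 4
p-value (upper-tail) = 0.00014
At α=0.1: p < α → reject H₀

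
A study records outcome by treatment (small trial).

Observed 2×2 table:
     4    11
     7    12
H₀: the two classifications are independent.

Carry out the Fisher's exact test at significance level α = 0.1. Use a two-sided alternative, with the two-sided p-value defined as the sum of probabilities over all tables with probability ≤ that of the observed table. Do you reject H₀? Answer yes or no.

reject H₀: no

Margins: r₁=15, r₂=19, c₁=11, c₂=23, n=34
p_obs = C(15,4)·C(19,7)/C(34,11); sum pmf over tables with pmf ≤ p_obs
p-value (two-sided) = 0.71521
At α=0.1: p ≥ α → fail to reject H₀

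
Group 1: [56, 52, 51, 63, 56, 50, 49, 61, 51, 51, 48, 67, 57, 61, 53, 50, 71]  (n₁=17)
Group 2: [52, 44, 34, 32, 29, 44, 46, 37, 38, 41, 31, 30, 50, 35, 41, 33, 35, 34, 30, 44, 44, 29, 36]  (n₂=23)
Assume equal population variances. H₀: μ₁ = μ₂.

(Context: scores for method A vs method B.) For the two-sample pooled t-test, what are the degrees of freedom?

df = n₁ + n₂ − 2 = 17 + 23 − 2 = 38

degrees of freedom = 38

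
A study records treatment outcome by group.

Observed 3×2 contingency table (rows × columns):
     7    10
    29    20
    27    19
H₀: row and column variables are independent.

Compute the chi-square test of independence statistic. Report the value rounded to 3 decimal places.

Row totals [17, 49, 46], col totals [63, 49], n=112
χ² = (7−9.56)²/9.56 + (10−7.44)²/7.44 + (29−27.56)²/27.56 + (20−21.44)²/21.44 + (27−25.88)²/25.88 + (19−20.12)²/20.12 = 1.8527
df = 2

test statistic = 1.853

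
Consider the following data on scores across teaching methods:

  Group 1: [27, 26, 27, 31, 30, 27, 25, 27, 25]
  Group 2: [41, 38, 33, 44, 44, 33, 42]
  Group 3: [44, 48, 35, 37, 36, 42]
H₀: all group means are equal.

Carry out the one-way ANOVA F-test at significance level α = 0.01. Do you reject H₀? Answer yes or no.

Group means [27.22, 39.29, 40.33], grand mean 34.636
SSB = Σnᵢ(x̄ᵢ−x̄)² = 840.773; SSW = ΣΣ(x−x̄ᵢ)² = 302.317
MSB = 840.773/2 = 420.3867; MSW = 302.317/19 = 15.9114
F = MSB/MSW = 26.4204
df = (2, 19)
p-value (upper-tail) = 0.00000
At α=0.01: p < α → reject H₀

reject H₀: yes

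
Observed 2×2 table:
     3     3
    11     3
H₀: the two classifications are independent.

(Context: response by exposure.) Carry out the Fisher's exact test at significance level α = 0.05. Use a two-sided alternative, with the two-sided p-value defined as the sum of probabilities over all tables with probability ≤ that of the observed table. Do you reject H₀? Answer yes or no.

Margins: r₁=6, r₂=14, c₁=14, c₂=6, n=20
p_obs = C(6,3)·C(14,11)/C(20,14); sum pmf over tables with pmf ≤ p_obs
p-value (two-sided) = 0.30271
At α=0.05: p ≥ α → fail to reject H₀

reject H₀: no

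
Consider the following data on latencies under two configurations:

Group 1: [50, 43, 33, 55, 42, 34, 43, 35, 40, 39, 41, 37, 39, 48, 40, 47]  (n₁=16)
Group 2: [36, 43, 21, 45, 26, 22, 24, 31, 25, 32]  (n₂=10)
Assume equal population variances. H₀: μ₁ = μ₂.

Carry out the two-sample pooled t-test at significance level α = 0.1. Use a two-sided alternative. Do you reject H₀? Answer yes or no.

x̄₁=41.625, s₁=5.999, n₁=16
x̄₂=30.500, s₂=8.528, n₂=10
s_p² = [15·5.999² + 9·8.528²]/24 = 49.7604
SE = √(s_p²·(1/16+1/10)) = 2.8436
t = (41.625−30.500)/2.8436 = 3.9123
df = 24
p-value (two-sided) = 0.00066
At α=0.1: p < α → reject H₀

reject H₀: yes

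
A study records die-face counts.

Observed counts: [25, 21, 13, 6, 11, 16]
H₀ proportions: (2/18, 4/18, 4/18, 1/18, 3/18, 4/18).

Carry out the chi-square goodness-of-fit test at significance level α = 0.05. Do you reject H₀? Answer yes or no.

reject H₀: yes

n = 92; E_i = n·p_i = [10.22, 20.44, 20.44, 5.11, 15.33, 20.44]
χ² = (25−10.22)²/10.22 + (21−20.44)²/20.44 + (13−20.44)²/20.44 + (6−5.11)²/5.11 + (11−15.33)²/15.33 + (16−20.44)²/20.44 = 26.4348
df = 5
p-value (upper-tail) = 0.00007
At α=0.05: p < α → reject H₀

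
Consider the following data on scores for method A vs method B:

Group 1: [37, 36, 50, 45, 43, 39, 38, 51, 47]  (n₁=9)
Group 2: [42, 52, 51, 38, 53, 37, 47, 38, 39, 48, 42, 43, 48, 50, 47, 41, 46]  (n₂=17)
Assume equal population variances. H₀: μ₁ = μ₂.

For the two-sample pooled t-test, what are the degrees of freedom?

df = n₁ + n₂ − 2 = 9 + 17 − 2 = 24

degrees of freedom = 24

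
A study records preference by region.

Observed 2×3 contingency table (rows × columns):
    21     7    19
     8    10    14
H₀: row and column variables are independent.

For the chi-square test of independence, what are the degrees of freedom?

df = (r−1)(c−1) = (2−1)·(3−1) = 2

degrees of freedom = 2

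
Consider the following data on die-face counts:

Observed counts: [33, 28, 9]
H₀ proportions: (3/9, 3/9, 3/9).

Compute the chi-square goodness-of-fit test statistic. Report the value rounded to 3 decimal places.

test statistic = 13.743

n = 70; E_i = n·p_i = [23.33, 23.33, 23.33]
χ² = (33−23.33)²/23.33 + (28−23.33)²/23.33 + (9−23.33)²/23.33 = 13.7429
df = 2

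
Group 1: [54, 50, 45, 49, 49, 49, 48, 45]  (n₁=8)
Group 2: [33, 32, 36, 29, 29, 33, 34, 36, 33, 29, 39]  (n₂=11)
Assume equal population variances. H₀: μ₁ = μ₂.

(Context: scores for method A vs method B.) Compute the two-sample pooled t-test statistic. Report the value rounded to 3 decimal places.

test statistic = 10.897

x̄₁=48.625, s₁=2.875, n₁=8
x̄₂=33.000, s₂=3.225, n₂=11
s_p² = [7·2.875² + 10·3.225²]/17 = 9.5221
SE = √(s_p²·(1/8+1/11)) = 1.4338
t = (48.625−33.000)/1.4338 = 10.8973
df = 17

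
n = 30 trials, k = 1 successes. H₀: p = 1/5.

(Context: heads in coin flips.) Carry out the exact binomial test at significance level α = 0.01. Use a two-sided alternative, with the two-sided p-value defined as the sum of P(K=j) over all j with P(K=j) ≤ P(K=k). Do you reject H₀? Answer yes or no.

reject H₀: no

Exact binomial: n=30, k=1, p₀=1/5=0.2000
P(X=j) = C(n,j)·p₀^j·(1−p₀)^(n−j); p = Σ P(X=j) over j with P(X=j) ≤ P(X=1)
p-value (two-sided) = 0.02002
At α=0.01: p ≥ α → fail to reject H₀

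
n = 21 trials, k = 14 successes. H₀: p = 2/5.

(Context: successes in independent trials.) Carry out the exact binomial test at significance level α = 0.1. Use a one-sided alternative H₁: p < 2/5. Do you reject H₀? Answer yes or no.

Exact binomial: n=21, k=14, p₀=2/5=0.4000
P(X≤14) from Σ C(n,i)·p₀^i·(1−p₀)^(n−i)
p-value (one-sided, H₁ less) = 0.99645
At α=0.1: p ≥ α → fail to reject H₀

reject H₀: no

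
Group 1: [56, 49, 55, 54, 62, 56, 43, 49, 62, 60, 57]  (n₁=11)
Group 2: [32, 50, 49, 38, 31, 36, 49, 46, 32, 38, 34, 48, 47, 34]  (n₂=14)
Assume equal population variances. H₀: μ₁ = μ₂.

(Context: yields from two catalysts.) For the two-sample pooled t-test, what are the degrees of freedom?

df = n₁ + n₂ − 2 = 11 + 14 − 2 = 23

degrees of freedom = 23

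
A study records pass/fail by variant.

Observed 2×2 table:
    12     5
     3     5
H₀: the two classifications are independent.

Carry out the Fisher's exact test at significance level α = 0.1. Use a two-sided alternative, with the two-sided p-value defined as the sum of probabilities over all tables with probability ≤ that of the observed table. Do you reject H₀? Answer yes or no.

reject H₀: no

Margins: r₁=17, r₂=8, c₁=15, c₂=10, n=25
p_obs = C(17,12)·C(8,3)/C(25,15); sum pmf over tables with pmf ≤ p_obs
p-value (two-sided) = 0.19355
At α=0.1: p ≥ α → fail to reject H₀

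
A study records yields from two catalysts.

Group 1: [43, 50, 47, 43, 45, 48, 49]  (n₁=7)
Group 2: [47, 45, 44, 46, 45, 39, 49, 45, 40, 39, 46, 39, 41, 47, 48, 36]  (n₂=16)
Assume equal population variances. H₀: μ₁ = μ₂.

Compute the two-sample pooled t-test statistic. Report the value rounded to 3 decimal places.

x̄₁=46.429, s₁=2.820, n₁=7
x̄₂=43.500, s₂=3.916, n₂=16
s_p² = [6·2.820² + 15·3.916²]/21 = 13.2245
SE = √(s_p²·(1/7+1/16)) = 1.6480
t = (46.429−43.500)/1.6480 = 1.7771
df = 21

test statistic = 1.777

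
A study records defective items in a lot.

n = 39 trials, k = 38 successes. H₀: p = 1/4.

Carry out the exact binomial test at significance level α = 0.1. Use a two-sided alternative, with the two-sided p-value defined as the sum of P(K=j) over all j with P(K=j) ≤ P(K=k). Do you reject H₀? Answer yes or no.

reject H₀: yes

Exact binomial: n=39, k=38, p₀=1/4=0.2500
P(X=j) = C(n,j)·p₀^j·(1−p₀)^(n−j); p = Σ P(X=j) over j with P(X=j) ≤ P(X=38)
p-value (two-sided) = 0.00000
At α=0.1: p < α → reject H₀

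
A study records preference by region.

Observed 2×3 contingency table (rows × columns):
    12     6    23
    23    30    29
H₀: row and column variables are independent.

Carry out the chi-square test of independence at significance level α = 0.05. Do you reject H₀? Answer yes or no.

reject H₀: yes

Row totals [41, 82], col totals [35, 36, 52], n=123
χ² = (12−11.67)²/11.67 + (6−12.00)²/12.00 + (23−17.33)²/17.33 + (23−23.33)²/23.33 + (30−24.00)²/24.00 + (29−34.67)²/34.67 = 7.2931
df = 2
p-value (upper-tail) = 0.02608
At α=0.05: p < α → reject H₀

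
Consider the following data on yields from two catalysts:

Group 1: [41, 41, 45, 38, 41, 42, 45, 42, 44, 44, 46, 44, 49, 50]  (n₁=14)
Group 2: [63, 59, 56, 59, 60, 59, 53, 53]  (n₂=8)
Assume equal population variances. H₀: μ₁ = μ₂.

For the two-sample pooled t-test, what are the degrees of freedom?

df = n₁ + n₂ − 2 = 14 + 8 − 2 = 20

degrees of freedom = 20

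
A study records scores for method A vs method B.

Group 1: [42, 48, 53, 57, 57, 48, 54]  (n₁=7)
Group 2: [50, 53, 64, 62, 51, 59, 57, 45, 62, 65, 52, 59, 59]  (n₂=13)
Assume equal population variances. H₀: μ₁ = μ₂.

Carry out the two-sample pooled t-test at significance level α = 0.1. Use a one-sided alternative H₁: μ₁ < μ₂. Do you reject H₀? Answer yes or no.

reject H₀: yes

x̄₁=51.286, s₁=5.529, n₁=7
x̄₂=56.769, s₂=6.085, n₂=13
s_p² = [6·5.529² + 12·6.085²]/18 = 34.8742
SE = √(s_p²·(1/7+1/13)) = 2.7685
t = (51.286−56.769)/2.7685 = -1.9807
df = 18
p-value (one-sided, H₁ less) = 0.03156
At α=0.1: p < α → reject H₀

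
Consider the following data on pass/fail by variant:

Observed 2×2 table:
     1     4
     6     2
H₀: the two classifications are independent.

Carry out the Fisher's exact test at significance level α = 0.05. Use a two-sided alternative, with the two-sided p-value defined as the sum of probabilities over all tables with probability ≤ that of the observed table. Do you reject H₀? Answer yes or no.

Margins: r₁=5, r₂=8, c₁=7, c₂=6, n=13
p_obs = C(5,1)·C(8,6)/C(13,7); sum pmf over tables with pmf ≤ p_obs
p-value (two-sided) = 0.10256
At α=0.05: p ≥ α → fail to reject H₀

reject H₀: no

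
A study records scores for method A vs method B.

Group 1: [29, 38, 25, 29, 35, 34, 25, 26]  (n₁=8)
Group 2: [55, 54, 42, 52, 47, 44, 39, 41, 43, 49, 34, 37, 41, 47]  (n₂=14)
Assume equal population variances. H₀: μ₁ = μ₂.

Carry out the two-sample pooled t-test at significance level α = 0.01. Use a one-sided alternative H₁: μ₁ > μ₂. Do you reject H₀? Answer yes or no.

reject H₀: no

x̄₁=30.125, s₁=4.970, n₁=8
x̄₂=44.643, s₂=6.320, n₂=14
s_p² = [7·4.970² + 13·6.320²]/20 = 34.6045
SE = √(s_p²·(1/8+1/14)) = 2.6072
t = (30.125−44.643)/2.6072 = -5.5684
df = 20
p-value (one-sided, H₁ greater) = 0.99999
At α=0.01: p ≥ α → fail to reject H₀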